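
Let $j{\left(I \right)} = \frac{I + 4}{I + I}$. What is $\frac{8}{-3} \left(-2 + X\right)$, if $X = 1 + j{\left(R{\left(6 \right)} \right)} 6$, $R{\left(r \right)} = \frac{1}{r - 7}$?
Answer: $\frac{80}{3} \approx 26.667$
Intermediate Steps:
$R{\left(r \right)} = \frac{1}{-7 + r}$ ($R{\left(r \right)} = \frac{1}{r - 7} = \frac{1}{-7 + r}$)
$j{\left(I \right)} = \frac{4 + I}{2 I}$
$X = -8$ ($X = 1 + \frac{4 + \frac{1}{-7 + 6}}{2 \frac{1}{-7 + 6}} \cdot 6 = 1 + \frac{4 + \frac{1}{-1}}{2 \frac{1}{-1}} \cdot 6 = 1 + \frac{4 - 1}{2 \left(-1\right)} 6 = 1 + \frac{1}{2} \left(-1\right) 3 \cdot 6 = 1 - 9 = -8$)
$\frac{8}{-3} \left(-2 + X\right) = \frac{8}{-3} \left(-2 - 8\right) = 8 \left(- \frac{1}{3}\right) \left(-10\right) = \left(- \frac{8}{3}\right) \left(-10\right) = \frac{80}{3}$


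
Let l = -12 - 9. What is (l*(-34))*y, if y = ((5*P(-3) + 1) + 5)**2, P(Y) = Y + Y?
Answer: 411264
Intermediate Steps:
l = -21
P(Y) = 2*Y
y = 576 (y = ((5*(2*(-3)) + 1) + 5)**2 = ((5*(-6) + 1) + 5)**2 = ((-30 + 1) + 5)**2 = (-29 + 5)**2 = (-24)**2 = 576)
(l*(-34))*y = -21*(-34)*576 = 714*576 = 411264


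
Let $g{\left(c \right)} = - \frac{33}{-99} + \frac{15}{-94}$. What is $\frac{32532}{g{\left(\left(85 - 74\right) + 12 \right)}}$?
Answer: $\frac{9174024}{49} \approx 1.8723 \cdot 10^{5}$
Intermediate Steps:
$g{\left(c \right)} = \frac{49}{282}$ ($g{\left(c \right)} = \left(-33\right) \left(- \frac{1}{99}\right) + 15 \left(- \frac{1}{94}\right) = \frac{1}{3} - \frac{15}{94} = \frac{49}{282}$)
$\frac{32532}{g{\left(\left(85 - 74\right) + 12 \right)}} = \frac{32532}{\frac{49}{282}} = 32532 \cdot \frac{282}{49} = \frac{9174024}{49}$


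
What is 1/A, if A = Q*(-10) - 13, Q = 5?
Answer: -1/63 ≈ -0.015873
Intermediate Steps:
A = -63 (A = 5*(-10) - 13 = -50 - 13 = -63)
1/A = 1/(-63) = -1/63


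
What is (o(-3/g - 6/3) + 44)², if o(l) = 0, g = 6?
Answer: 1936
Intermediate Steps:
(o(-3/g - 6/3) + 44)² = (0 + 44)² = 44² = 1936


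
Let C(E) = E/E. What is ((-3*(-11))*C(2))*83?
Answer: 2739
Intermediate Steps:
C(E) = 1
((-3*(-11))*C(2))*83 = (-3*(-11)*1)*83 = (33*1)*83 = 33*83 = 2739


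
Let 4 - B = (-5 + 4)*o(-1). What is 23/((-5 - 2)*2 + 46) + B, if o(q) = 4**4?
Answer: 8343/32 ≈ 260.72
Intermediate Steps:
o(q) = 256
B = 260 (B = 4 - (-5 + 4)*256 = 4 - (-1)*256 = 4 - 1*(-256) = 4 + 256 = 260)
23/((-5 - 2)*2 + 46) + B = 23/((-5 - 2)*2 + 46) + 260 = 23/(-7*2 + 46) + 260 = 23/(-14 + 46) + 260 = 23/32 + 260 = 8343/32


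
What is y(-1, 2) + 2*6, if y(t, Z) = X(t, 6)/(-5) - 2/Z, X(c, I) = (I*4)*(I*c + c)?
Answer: 223/5 ≈ 44.600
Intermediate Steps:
X(c, I) = 4*I*(c + I*c) (X(c, I) = (4*I)*(c + I*c) = 4*I*(c + I*c))
y(t, Z) = -2/Z - 168*t/5 (y(t, Z) = (4*6*t*(1 + 6))/(-5) - 2/Z = (4*6*t*7)*(-⅕) - 2/Z = (168*t)*(-⅕) - 2/Z = -168*t/5 - 2/Z = -2/Z - 168*t/5)
y(-1, 2) + 2*6 = (-2/2 - 168/5*(-1)) + 2*6 = (-2*½ + 168/5) + 12 = (-1 + 168/5) + 12 = 163/5 + 12 = 223/5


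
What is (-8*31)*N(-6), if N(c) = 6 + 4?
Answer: -2480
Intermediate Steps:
N(c) = 10
(-8*31)*N(-6) = -8*31*10 = -248*10 = -2480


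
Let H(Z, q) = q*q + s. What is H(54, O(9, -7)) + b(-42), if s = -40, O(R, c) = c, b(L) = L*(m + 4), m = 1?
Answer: -201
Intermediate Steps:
b(L) = 5*L (b(L) = L*(1 + 4) = L*5 = 5*L)
H(Z, q) = -40 + q**2 (H(Z, q) = q*q - 40 = q**2 - 40 = -40 + q**2)
H(54, O(9, -7)) + b(-42) = (-40 + (-7)**2) + 5*(-42) = (-40 + 49) - 210 = 9 - 210 = -201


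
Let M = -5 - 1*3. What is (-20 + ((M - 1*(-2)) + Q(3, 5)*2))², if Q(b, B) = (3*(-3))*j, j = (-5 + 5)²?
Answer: 676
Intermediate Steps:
M = -8 (M = -5 - 3 = -8)
j = 0 (j = 0² = 0)
Q(b, B) = 0 (Q(b, B) = (3*(-3))*0 = -9*0 = 0)
(-20 + ((M - 1*(-2)) + Q(3, 5)*2))² = (-20 + ((-8 - 1*(-2)) + 0*2))² = (-20 + ((-8 + 2) + 0))² = (-20 + (-6 + 0))² = (-20 - 6)² = (-26)² = 676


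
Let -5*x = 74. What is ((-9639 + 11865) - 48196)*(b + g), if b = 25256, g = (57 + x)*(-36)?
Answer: -1091180696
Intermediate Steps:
x = -74/5 (x = -1/5*74 = -74/5 ≈ -14.800)
g = -7596/5 (g = (57 - 74/5)*(-36) = (211/5)*(-36) = -7596/5 ≈ -1519.2)
((-9639 + 11865) - 48196)*(b + g) = ((-9639 + 11865) - 48196)*(25256 - 7596/5) = (2226 - 48196)*(118684/5) = -45970*118684/5 = -1091180696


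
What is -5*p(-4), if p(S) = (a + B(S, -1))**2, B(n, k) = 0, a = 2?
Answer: -20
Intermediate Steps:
p(S) = 4 (p(S) = (2 + 0)**2 = 2**2 = 4)
-5*p(-4) = -5*4 = -20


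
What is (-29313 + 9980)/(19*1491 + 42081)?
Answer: -19333/70410 ≈ -0.27458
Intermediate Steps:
(-29313 + 9980)/(19*1491 + 42081) = -19333/(28329 + 42081) = -19333/70410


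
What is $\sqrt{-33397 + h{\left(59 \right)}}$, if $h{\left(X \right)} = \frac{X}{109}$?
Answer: $\frac{i \sqrt{396783326}}{109} \approx 182.75 i$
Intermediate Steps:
$h{\left(X \right)} = \frac{X}{109}$
$\sqrt{-33397 + h{\left(59 \right)}} = \sqrt{-33397 + \frac{1}{109} \cdot 59} = \sqrt{-33397 + \frac{59}{109}} = \sqrt{- \frac{3640214}{109}} = \frac{i \sqrt{396783326}}{109}$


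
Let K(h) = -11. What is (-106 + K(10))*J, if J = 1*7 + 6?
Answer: -1521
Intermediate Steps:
J = 13 (J = 7 + 6 = 13)
(-106 + K(10))*J = (-106 - 11)*13 = -117*13 = -1521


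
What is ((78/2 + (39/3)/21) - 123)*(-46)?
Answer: 80546/21 ≈ 3835.5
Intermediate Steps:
((78/2 + (39/3)/21) - 123)*(-46) = ((78*(1/2) + (39*(1/3))*(1/21)) - 123)*(-46) = ((39 + 13*(1/21)) - 123)*(-46) = ((39 + 13/21) - 123)*(-46) = (832/21 - 123)*(-46) = -1751/21*(-46) = 80546/21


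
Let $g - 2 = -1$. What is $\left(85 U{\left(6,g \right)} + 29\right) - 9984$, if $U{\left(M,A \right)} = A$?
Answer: $-9870$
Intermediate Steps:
$g = 1$ ($g = 2 - 1 = 1$)
$\left(85 U{\left(6,g \right)} + 29\right) - 9984 = \left(85 \cdot 1 + 29\right) - 9984 = \left(85 + 29\right) - 9984 = 114 - 9984 = -9870$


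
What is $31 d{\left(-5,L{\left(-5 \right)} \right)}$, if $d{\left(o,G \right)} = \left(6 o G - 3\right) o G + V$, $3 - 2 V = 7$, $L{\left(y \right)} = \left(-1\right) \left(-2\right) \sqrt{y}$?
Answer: $-93062 + 930 i \sqrt{5} \approx -93062.0 + 2079.5 i$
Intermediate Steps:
$L{\left(y \right)} = 2 \sqrt{y}$
$V = -2$ ($V = \frac{3}{2} - \frac{7}{2} = -2$)
$d{\left(o,G \right)} = -2 + G o \left(-3 + 6 G o\right)$ ($d{\left(o,G \right)} = \left(6 o G - 3\right) o G - 2 = \left(6 G o - 3\right) o G - 2 = \left(-3 + 6 G o\right) o G - 2 = o \left(-3 + 6 G o\right) G - 2 = G o \left(-3 + 6 G o\right) - 2 = -2 + G o \left(-3 + 6 G o\right)$)
$31 d{\left(-5,L{\left(-5 \right)} \right)} = 31 \left(-2 - 3 \cdot 2 \sqrt{-5} \left(-5\right) + 6 \left(2 \sqrt{-5}\right)^{2} \left(-5\right)^{2}\right) = 31 \left(-2 - 3 \cdot 2 i \sqrt{5} \left(-5\right) + 6 \left(2 i \sqrt{5}\right)^{2} \cdot 25\right) = 31 \left(-2 + 30 i \sqrt{5} + 6 \left(-20\right) 25\right) = 31 \left(-2 + 30 i \sqrt{5} - 3000\right) = 31 \left(-3002 + 30 i \sqrt{5}\right) = -93062 + 930 i \sqrt{5}$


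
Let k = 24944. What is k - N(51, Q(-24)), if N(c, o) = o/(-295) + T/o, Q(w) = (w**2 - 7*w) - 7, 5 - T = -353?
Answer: 5423637319/217415 ≈ 24946.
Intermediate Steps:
T = 358 (T = 5 - 1*(-353) = 5 + 353 = 358)
Q(w) = -7 + w**2 - 7*w
N(c, o) = 358/o - o/295 (N(c, o) = o/(-295) + 358/o = o*(-1/295) + 358/o = -o/295 + 358/o = 358/o - o/295)
k - N(51, Q(-24)) = 24944 - (358/(-7 + (-24)**2 - 7*(-24)) - (-7 + (-24)**2 - 7*(-24))/295) = 24944 - (358/(-7 + 576 + 168) - (-7 + 576 + 168)/295) = 24944 - (358/737 - 1/295*737) = 24944 - (358*(1/737) - 737/295) = 24944 - (358/737 - 737/295) = 24944 - 1*(-437559/217415) = 24944 + 437559/217415 = 5423637319/217415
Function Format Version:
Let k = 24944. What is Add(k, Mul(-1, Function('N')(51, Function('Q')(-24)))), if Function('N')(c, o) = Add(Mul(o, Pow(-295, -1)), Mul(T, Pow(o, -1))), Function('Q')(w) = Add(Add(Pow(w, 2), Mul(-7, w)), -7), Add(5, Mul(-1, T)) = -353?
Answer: Rational(5423637319, 217415) ≈ 24946.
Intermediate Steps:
T = 358 (T = Add(5, Mul(-1, -353)) = Add(5, 353) = 358)
Function('Q')(w) = Add(-7, Pow(w, 2), Mul(-7, w))
Function('N')(c, o) = Add(Mul(358, Pow(o, -1)), Mul(Rational(-1, 295), o)) (Function('N')(c, o) = Add(Mul(o, Pow(-295, -1)), Mul(358, Pow(o, -1))) = Add(Mul(o, Rational(-1, 295)), Mul(358, Pow(o, -1))) = Add(Mul(Rational(-1, 295), o), Mul(358, Pow(o, -1))) = Add(Mul(358, Pow(o, -1)), Mul(Rational(-1, 295), o)))
Add(k, Mul(-1, Function('N')(51, Function('Q')(-24)))) = Add(24944, Mul(-1, Add(Mul(358, Pow(Add(-7, Pow(-24, 2), Mul(-7, -24)), -1)), Mul(Rational(-1, 295), Add(-7, Pow(-24, 2), Mul(-7, -24)))))) = Add(24944, Mul(-1, Add(Mul(358, Pow(Add(-7, 576, 168), -1)), Mul(Rational(-1, 295), Add(-7, 576, 168))))) = Add(24944, Mul(-1, Add(Mul(358, Pow(737, -1)), Mul(Rational(-1, 295), 737)))) = Add(24944, Mul(-1, Add(Mul(358, Rational(1, 737)), Rational(-737, 295)))) = Add(24944, Mul(-1, Add(Rational(358, 737), Rational(-737, 295)))) = Add(24944, Mul(-1, Rational(-437559, 217415))) = Add(24944, Rational(437559, 217415)) = Rational(5423637319, 217415)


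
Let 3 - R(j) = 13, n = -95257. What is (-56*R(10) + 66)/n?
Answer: -626/95257 ≈ -0.0065717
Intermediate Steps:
R(j) = -10 (R(j) = 3 - 1*13 = 3 - 13 = -10)
(-56*R(10) + 66)/n = (-56*(-10) + 66)/(-95257) = (560 + 66)*(-1/95257) = 626*(-1/95257) = -626/95257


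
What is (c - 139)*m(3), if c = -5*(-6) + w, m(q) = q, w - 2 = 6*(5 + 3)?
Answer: -177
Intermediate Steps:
w = 50 (w = 2 + 6*(5 + 3) = 2 + 6*8 = 2 + 48 = 50)
c = 80 (c = -5*(-6) + 50 = 30 + 50 = 80)
(c - 139)*m(3) = (80 - 139)*3 = -59*3 = -177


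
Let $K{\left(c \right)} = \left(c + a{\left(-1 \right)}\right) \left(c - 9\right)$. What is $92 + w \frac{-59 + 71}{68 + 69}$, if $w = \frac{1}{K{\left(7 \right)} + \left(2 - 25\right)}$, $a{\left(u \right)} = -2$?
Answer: $\frac{138640}{1507} \approx 91.997$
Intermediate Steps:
$K{\left(c \right)} = \left(-9 + c\right) \left(-2 + c\right)$ ($K{\left(c \right)} = \left(c - 2\right) \left(c - 9\right) = \left(-2 + c\right) \left(-9 + c\right) = \left(-9 + c\right) \left(-2 + c\right)$)
$w = - \frac{1}{33}$ ($w = \frac{1}{\left(18 + 7^{2} - 77\right) + \left(2 - 25\right)} = \frac{1}{\left(18 + 49 - 77\right) - 23} = \frac{1}{-10 - 23} = \frac{1}{-33} = - \frac{1}{33} \approx -0.030303$)
$92 + w \frac{-59 + 71}{68 + 69} = 92 - \frac{\left(-59 + 71\right) \frac{1}{68 + 69}}{33} = 92 - \frac{12 \cdot \frac{1}{137}}{33} = 92 - \frac{4}{1507} = \frac{138640}{1507}$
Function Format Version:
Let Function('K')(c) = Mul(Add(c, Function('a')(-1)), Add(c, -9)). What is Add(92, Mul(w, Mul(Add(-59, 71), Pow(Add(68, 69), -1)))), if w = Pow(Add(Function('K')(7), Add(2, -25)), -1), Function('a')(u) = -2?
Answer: Rational(138640, 1507) ≈ 91.997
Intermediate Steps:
Function('K')(c) = Mul(Add(-9, c), Add(-2, c)) (Function('K')(c) = Mul(Add(c, -2), Add(c, -9)) = Mul(Add(-2, c), Add(-9, c)) = Mul(Add(-9, c), Add(-2, c)))
w = Rational(-1, 33) (w = Pow(Add(Add(18, Pow(7, 2), Mul(-11, 7)), Add(2, -25)), -1) = Pow(Add(Add(18, 49, -77), -23), -1) = Pow(Add(-10, -23), -1) = Pow(-33, -1) = Rational(-1, 33) ≈ -0.030303)
Add(92, Mul(w, Mul(Add(-59, 71), Pow(Add(68, 69), -1)))) = Add(92, Mul(Rational(-1, 33), Mul(Add(-59, 71), Pow(Add(68, 69), -1)))) = Add(92, Mul(Rational(-1, 33), Mul(12, Pow(137, -1)))) = Add(92, Mul(Rational(-1, 33), Mul(12, Rational(1, 137)))) = Add(92, Mul(Rational(-1, 33), Rational(12, 137))) = Add(92, Rational(-4, 1507)) = Rational(138640, 1507)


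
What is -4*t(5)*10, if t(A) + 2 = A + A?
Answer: -320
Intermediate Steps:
t(A) = -2 + 2*A (t(A) = -2 + (A + A) = -2 + 2*A)
-4*t(5)*10 = -4*(-2 + 2*5)*10 = -4*(-2 + 10)*10 = -4*8*10 = -32*10 = -320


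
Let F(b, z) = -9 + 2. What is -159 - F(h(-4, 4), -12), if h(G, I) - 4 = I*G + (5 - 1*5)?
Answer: -152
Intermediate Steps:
h(G, I) = 4 + G*I (h(G, I) = 4 + (I*G + (5 - 1*5)) = 4 + (G*I + (5 - 5)) = 4 + (G*I + 0) = 4 + G*I)
F(b, z) = -7
-159 - F(h(-4, 4), -12) = -159 - 1*(-7) = -159 + 7 = -152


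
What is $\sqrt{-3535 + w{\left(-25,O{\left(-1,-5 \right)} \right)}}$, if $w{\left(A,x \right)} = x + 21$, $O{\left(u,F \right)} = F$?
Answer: $3 i \sqrt{391} \approx 59.321 i$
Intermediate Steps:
$w{\left(A,x \right)} = 21 + x$
$\sqrt{-3535 + w{\left(-25,O{\left(-1,-5 \right)} \right)}} = \sqrt{-3535 + \left(21 - 5\right)} = \sqrt{-3535 + 16} = \sqrt{-3519} = 3 i \sqrt{391}$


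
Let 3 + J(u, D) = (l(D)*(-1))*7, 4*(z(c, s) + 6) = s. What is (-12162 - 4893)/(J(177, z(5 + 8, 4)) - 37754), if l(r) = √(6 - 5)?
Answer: 1895/4196 ≈ 0.45162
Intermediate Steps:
z(c, s) = -6 + s/4
l(r) = 1 (l(r) = √1 = 1)
J(u, D) = -10 (J(u, D) = -3 + (1*(-1))*7 = -3 - 1*7 = -3 - 7 = -10)
(-12162 - 4893)/(J(177, z(5 + 8, 4)) - 37754) = (-12162 - 4893)/(-10 - 37754) = -17055/(-37764) = -17055*(-1/37764) = 1895/4196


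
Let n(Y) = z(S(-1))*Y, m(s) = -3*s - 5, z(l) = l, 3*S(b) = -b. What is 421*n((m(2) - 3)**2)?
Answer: 82516/3 ≈ 27505.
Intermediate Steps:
S(b) = -b/3 (S(b) = (-b)/3 = -b/3)
m(s) = -5 - 3*s
n(Y) = Y/3 (n(Y) = (-1/3*(-1))*Y = Y/3)
421*n((m(2) - 3)**2) = 421*(((-5 - 3*2) - 3)**2/3) = 421*(((-5 - 6) - 3)**2/3) = 421*((-11 - 3)**2/3) = 421*((1/3)*(-14)**2) = 421*((1/3)*196) = 421*(196/3) = 82516/3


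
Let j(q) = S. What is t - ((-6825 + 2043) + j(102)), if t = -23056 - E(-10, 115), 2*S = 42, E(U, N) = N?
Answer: -18410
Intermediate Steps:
S = 21 (S = (½)*42 = 21)
j(q) = 21
t = -23171 (t = -23056 - 1*115 = -23056 - 115 = -23171)
t - ((-6825 + 2043) + j(102)) = -23171 - ((-6825 + 2043) + 21) = -23171 - (-4782 + 21) = -23171 - 1*(-4761) = -23171 + 4761 = -18410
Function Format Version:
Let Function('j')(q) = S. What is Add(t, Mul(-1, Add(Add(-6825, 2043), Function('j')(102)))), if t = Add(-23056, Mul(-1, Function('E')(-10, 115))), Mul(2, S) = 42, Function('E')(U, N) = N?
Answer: -18410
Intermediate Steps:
S = 21 (S = Mul(Rational(1, 2), 42) = 21)
Function('j')(q) = 21
t = -23171 (t = Add(-23056, Mul(-1, 115)) = Add(-23056, -115) = -23171)
Add(t, Mul(-1, Add(Add(-6825, 2043), Function('j')(102)))) = Add(-23171, Mul(-1, Add(Add(-6825, 2043), 21))) = Add(-23171, Mul(-1, Add(-4782, 21))) = Add(-23171, Mul(-1, -4761)) = Add(-23171, 4761) = -18410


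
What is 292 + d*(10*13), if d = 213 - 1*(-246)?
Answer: 59962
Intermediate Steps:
d = 459 (d = 213 + 246 = 459)
292 + d*(10*13) = 292 + 459*(10*13) = 292 + 459*130 = 292 + 59670 = 59962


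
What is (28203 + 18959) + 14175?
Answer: 61337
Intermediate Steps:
(28203 + 18959) + 14175 = 47162 + 14175 = 61337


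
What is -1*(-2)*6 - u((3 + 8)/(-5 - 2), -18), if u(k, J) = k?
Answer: 95/7 ≈ 13.571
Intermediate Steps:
-1*(-2)*6 - u((3 + 8)/(-5 - 2), -18) = -1*(-2)*6 - (3 + 8)/(-5 - 2) = 2*6 - 11/(-7) = 12 - 11*(-1)/7 = 12 - 1*(-11/7) = 12 + 11/7 = 95/7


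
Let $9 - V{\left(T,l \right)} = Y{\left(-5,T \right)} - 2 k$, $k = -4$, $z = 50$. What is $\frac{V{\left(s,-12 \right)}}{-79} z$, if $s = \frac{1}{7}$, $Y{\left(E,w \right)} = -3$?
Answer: $- \frac{200}{79} \approx -2.5316$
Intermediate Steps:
$s = \frac{1}{7} \approx 0.14286$
$V{\left(T,l \right)} = 4$ ($V{\left(T,l \right)} = 9 - \left(-3 - -8\right) = 9 - \left(-3 + 8\right) = 9 - 5 = 4$)
$\frac{V{\left(s,-12 \right)}}{-79} z = \frac{4}{-79} \cdot 50 = 4 \left(- \frac{1}{79}\right) 50 = \left(- \frac{4}{79}\right) 50 = - \frac{200}{79}$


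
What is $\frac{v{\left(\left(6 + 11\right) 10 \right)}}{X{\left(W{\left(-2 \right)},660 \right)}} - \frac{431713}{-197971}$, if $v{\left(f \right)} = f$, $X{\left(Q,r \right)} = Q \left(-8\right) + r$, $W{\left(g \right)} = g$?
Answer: $\frac{162746529}{66914198} \approx 2.4322$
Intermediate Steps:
$X{\left(Q,r \right)} = r - 8 Q$ ($X{\left(Q,r \right)} = - 8 Q + r = r - 8 Q$)
$\frac{v{\left(\left(6 + 11\right) 10 \right)}}{X{\left(W{\left(-2 \right)},660 \right)}} - \frac{431713}{-197971} = \frac{\left(6 + 11\right) 10}{660 - -16} - \frac{431713}{-197971} = \frac{17 \cdot 10}{660 + 16} - - \frac{431713}{197971} = \frac{170}{676} + \frac{431713}{197971} = 170 \cdot \frac{1}{676} + \frac{431713}{197971} = \frac{85}{338} + \frac{431713}{197971} = \frac{162746529}{66914198}$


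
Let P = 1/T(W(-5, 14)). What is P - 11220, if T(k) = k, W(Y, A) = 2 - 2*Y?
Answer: -134639/12 ≈ -11220.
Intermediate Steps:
P = 1/12 (P = 1/(2 - 2*(-5)) = 1/(2 + 10) = 1/12 ≈ 0.083333)
P - 11220 = 1/12 - 11220 = -134639/12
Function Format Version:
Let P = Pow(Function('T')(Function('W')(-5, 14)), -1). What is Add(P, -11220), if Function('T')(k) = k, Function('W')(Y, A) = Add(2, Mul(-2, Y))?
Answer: Rational(-134639, 12) ≈ -11220.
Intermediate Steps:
P = Rational(1, 12) (P = Pow(Add(2, Mul(-2, -5)), -1) = Pow(Add(2, 10), -1) = Pow(12, -1) = Rational(1, 12) ≈ 0.083333)
Add(P, -11220) = Add(Rational(1, 12), -11220) = Rational(-134639, 12)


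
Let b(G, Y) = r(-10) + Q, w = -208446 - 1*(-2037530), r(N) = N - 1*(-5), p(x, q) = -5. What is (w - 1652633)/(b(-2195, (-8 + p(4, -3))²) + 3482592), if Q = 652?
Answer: 176451/3483239 ≈ 0.050657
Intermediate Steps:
r(N) = 5 + N (r(N) = N + 5 = 5 + N)
w = 1829084 (w = -208446 + 2037530 = 1829084)
b(G, Y) = 647 (b(G, Y) = (5 - 10) + 652 = -5 + 652 = 647)
(w - 1652633)/(b(-2195, (-8 + p(4, -3))²) + 3482592) = (1829084 - 1652633)/(647 + 3482592) = 176451/3483239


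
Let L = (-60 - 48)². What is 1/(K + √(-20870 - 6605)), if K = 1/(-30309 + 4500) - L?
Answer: -7769442692193/90641081083390804 - 3330522405*I*√1099/90641081083390804 ≈ -8.5717e-5 - 1.2181e-6*I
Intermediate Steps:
L = 11664 (L = (-108)² = 11664)
K = -301036177/25809 (K = 1/(-30309 + 4500) - 1*11664 = 1/(-25809) - 11664 = -1/25809 - 11664 = -301036177/25809 ≈ -11664.)
1/(K + √(-20870 - 6605)) = 1/(-301036177/25809 + √(-20870 - 6605)) = 1/(-301036177/25809 + √(-27475)) = 1/(-301036177/25809 + 5*I*√1099)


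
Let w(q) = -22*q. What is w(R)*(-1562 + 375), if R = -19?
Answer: -496166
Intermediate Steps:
w(R)*(-1562 + 375) = (-22*(-19))*(-1562 + 375) = 418*(-1187) = -496166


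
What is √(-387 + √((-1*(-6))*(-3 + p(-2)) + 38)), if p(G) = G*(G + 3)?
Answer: √(-387 + 2*√2) ≈ 19.6*I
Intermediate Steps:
p(G) = G*(3 + G)
√(-387 + √((-1*(-6))*(-3 + p(-2)) + 38)) = √(-387 + √((-1*(-6))*(-3 - 2*(3 - 2)) + 38)) = √(-387 + √(6*(-3 - 2*1) + 38)) = √(-387 + √(6*(-3 - 2) + 38)) = √(-387 + √(6*(-5) + 38)) = √(-387 + √(-30 + 38)) = √(-387 + √8) = √(-387 + 2*√2)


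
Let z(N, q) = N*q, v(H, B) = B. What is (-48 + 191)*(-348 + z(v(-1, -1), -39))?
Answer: -44187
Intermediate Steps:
(-48 + 191)*(-348 + z(v(-1, -1), -39)) = (-48 + 191)*(-348 - 1*(-39)) = 143*(-348 + 39) = 143*(-309) = -44187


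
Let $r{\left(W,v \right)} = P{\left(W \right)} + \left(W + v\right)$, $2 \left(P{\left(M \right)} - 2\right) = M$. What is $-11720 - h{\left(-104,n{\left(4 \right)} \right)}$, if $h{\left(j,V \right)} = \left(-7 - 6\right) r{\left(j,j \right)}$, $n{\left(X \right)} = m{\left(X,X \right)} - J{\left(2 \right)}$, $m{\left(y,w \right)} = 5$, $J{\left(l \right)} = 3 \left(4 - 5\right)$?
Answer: $-15074$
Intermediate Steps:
$J{\left(l \right)} = -3$ ($J{\left(l \right)} = 3 \left(-1\right) = -3$)
$P{\left(M \right)} = 2 + \frac{M}{2}$
$r{\left(W,v \right)} = 2 + v + \frac{3 W}{2}$ ($r{\left(W,v \right)} = \left(2 + \frac{W}{2}\right) + \left(W + v\right) = 2 + v + \frac{3 W}{2}$)
$n{\left(X \right)} = 8$ ($n{\left(X \right)} = 5 - -3 = 5 + 3 = 8$)
$h{\left(j,V \right)} = -26 - \frac{65 j}{2}$ ($h{\left(j,V \right)} = \left(-7 - 6\right) \left(2 + j + \frac{3 j}{2}\right) = - 13 \left(2 + \frac{5 j}{2}\right) = -26 - \frac{65 j}{2}$)
$-11720 - h{\left(-104,n{\left(4 \right)} \right)} = -11720 - \left(-26 - -3380\right) = -11720 - \left(-26 + 3380\right) = -11720 - 3354 = -15074$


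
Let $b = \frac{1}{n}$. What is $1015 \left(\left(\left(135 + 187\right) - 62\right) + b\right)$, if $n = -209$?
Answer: $\frac{55154085}{209} \approx 2.639 \cdot 10^{5}$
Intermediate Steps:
$b = - \frac{1}{209}$ ($b = \frac{1}{-209} = - \frac{1}{209} \approx -0.0047847$)
$1015 \left(\left(\left(135 + 187\right) - 62\right) + b\right) = 1015 \left(\left(\left(135 + 187\right) - 62\right) - \frac{1}{209}\right) = 1015 \left(\left(322 - 62\right) - \frac{1}{209}\right) = 1015 \left(260 - \frac{1}{209}\right) = 1015 \cdot \frac{54339}{209} = \frac{55154085}{209}$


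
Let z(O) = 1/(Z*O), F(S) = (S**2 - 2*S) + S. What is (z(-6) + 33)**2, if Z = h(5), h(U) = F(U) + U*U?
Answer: 79370281/72900 ≈ 1088.8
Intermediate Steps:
F(S) = S**2 - S
h(U) = U**2 + U*(-1 + U) (h(U) = U*(-1 + U) + U*U = U*(-1 + U) + U**2 = U**2 + U*(-1 + U))
Z = 45 (Z = 5*(-1 + 2*5) = 5*(-1 + 10) = 5*9 = 45)
z(O) = 1/(45*O)
(z(-6) + 33)**2 = ((1/45)/(-6) + 33)**2 = ((1/45)*(-1/6) + 33)**2 = (-1/270 + 33)**2 = (8909/270)**2 = 79370281/72900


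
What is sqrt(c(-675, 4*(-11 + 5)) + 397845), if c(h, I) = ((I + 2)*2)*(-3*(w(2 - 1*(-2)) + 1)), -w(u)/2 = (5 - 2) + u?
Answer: sqrt(396129) ≈ 629.39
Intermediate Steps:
w(u) = -6 - 2*u (w(u) = -2*((5 - 2) + u) = -2*(3 + u) = -6 - 2*u)
c(h, I) = 156 + 78*I (c(h, I) = ((I + 2)*2)*(-3*((-6 - 2*(2 - 1*(-2))) + 1)) = ((2 + I)*2)*(-3*((-6 - 2*(2 + 2)) + 1)) = (4 + 2*I)*(-3*((-6 - 2*4) + 1)) = (4 + 2*I)*(-3*((-6 - 8) + 1)) = (4 + 2*I)*(-3*(-14 + 1)) = (4 + 2*I)*(-3*(-13)) = (4 + 2*I)*39 = 156 + 78*I)
sqrt(c(-675, 4*(-11 + 5)) + 397845) = sqrt((156 + 78*(4*(-11 + 5))) + 397845) = sqrt((156 + 78*(4*(-6))) + 397845) = sqrt((156 + 78*(-24)) + 397845) = sqrt((156 - 1872) + 397845) = sqrt(-1716 + 397845) = sqrt(396129)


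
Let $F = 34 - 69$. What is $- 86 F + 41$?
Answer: $3051$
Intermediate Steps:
$F = -35$ ($F = 34 - 69 = -35$)
$- 86 F + 41 = \left(-86\right) \left(-35\right) + 41 = 3010 + 41 = 3051$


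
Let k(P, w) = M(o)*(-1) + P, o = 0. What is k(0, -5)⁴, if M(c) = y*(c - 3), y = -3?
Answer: 6561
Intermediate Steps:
M(c) = 9 - 3*c (M(c) = -3*(c - 3) = -3*(-3 + c) = 9 - 3*c)
k(P, w) = -9 + P (k(P, w) = (9 - 3*0)*(-1) + P = (9 + 0)*(-1) + P = 9*(-1) + P = -9 + P)
k(0, -5)⁴ = (-9 + 0)⁴ = (-9)⁴ = 6561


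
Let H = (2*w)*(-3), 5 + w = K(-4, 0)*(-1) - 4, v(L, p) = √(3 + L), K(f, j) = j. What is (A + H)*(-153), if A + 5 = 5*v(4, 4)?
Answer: -7497 - 765*√7 ≈ -9521.0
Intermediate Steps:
w = -9 (w = -5 + (0*(-1) - 4) = -5 + (0 - 4) = -5 - 4 = -9)
A = -5 + 5*√7 (A = -5 + 5*√(3 + 4) = -5 + 5*√7 ≈ 8.2288)
H = 54 (H = (2*(-9))*(-3) = -18*(-3) = 54)
(A + H)*(-153) = ((-5 + 5*√7) + 54)*(-153) = (49 + 5*√7)*(-153) = -7497 - 765*√7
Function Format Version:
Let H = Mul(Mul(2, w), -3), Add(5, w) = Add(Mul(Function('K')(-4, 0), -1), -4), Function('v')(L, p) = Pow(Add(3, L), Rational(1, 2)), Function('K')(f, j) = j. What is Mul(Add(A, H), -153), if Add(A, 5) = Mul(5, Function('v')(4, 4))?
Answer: Add(-7497, Mul(-765, Pow(7, Rational(1, 2)))) ≈ -9521.0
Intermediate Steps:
w = -9 (w = Add(-5, Add(Mul(0, -1), -4)) = Add(-5, Add(0, -4)) = Add(-5, -4) = -9)
A = Add(-5, Mul(5, Pow(7, Rational(1, 2)))) (A = Add(-5, Mul(5, Pow(Add(3, 4), Rational(1, 2)))) = Add(-5, Mul(5, Pow(7, Rational(1, 2)))) ≈ 8.2288)
H = 54 (H = Mul(Mul(2, -9), -3) = Mul(-18, -3) = 54)
Mul(Add(A, H), -153) = Mul(Add(Add(-5, Mul(5, Pow(7, Rational(1, 2)))), 54), -153) = Mul(Add(49, Mul(5, Pow(7, Rational(1, 2)))), -153) = Add(-7497, Mul(-765, Pow(7, Rational(1, 2))))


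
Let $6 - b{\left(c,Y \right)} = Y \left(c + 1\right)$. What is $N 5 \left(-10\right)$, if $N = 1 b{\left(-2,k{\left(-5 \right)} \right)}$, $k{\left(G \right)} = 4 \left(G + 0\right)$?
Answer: $700$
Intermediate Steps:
$k{\left(G \right)} = 4 G$
$b{\left(c,Y \right)} = 6 - Y \left(1 + c\right)$ ($b{\left(c,Y \right)} = 6 - Y \left(c + 1\right) = 6 - Y \left(1 + c\right)$)
$N = -14$ ($N = 1 \left(6 - 4 \left(-5\right) - 4 \left(-5\right) \left(-2\right)\right) = 1 \left(6 - -20 - \left(-20\right) \left(-2\right)\right) = 1 \left(6 + 20 - 40\right) = 1 \left(-14\right) = -14$)
$N 5 \left(-10\right) = \left(-14\right) 5 \left(-10\right) = \left(-70\right) \left(-10\right) = 700$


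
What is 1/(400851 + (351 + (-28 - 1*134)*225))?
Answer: 1/364752 ≈ 2.7416e-6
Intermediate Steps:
1/(400851 + (351 + (-28 - 1*134)*225)) = 1/(400851 + (351 + (-28 - 134)*225)) = 1/(400851 + (351 - 162*225)) = 1/(400851 + (351 - 36450)) = 1/(400851 - 36099) = 1/364752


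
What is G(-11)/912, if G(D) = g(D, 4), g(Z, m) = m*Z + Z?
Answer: -55/912 ≈ -0.060307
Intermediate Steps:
g(Z, m) = Z + Z*m (g(Z, m) = Z*m + Z = Z + Z*m)
G(D) = 5*D (G(D) = D*(1 + 4) = D*5 = 5*D)
G(-11)/912 = (5*(-11))/912 = -55*1/912 = -55/912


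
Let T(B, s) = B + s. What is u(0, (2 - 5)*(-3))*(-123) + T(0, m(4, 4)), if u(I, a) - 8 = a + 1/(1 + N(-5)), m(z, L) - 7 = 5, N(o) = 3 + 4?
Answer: -16755/8 ≈ -2094.4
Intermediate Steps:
N(o) = 7
m(z, L) = 12 (m(z, L) = 7 + 5 = 12)
u(I, a) = 65/8 + a (u(I, a) = 8 + (a + 1/(1 + 7)) = 8 + (a + 1/8) = 8 + (1/8 + a) = 65/8 + a)
u(0, (2 - 5)*(-3))*(-123) + T(0, m(4, 4)) = (65/8 + (2 - 5)*(-3))*(-123) + (0 + 12) = (65/8 - 3*(-3))*(-123) + 12 = (65/8 + 9)*(-123) + 12 = (137/8)*(-123) + 12 = -16851/8 + 12 = -16755/8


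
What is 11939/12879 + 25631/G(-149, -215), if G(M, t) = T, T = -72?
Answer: -36582449/103032 ≈ -355.06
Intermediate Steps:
G(M, t) = -72
11939/12879 + 25631/G(-149, -215) = 11939/12879 + 25631/(-72) = 11939*(1/12879) + 25631*(-1/72) = 11939/12879 - 25631/72 = -36582449/103032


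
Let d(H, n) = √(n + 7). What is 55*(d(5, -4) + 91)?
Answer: 5005 + 55*√3 ≈ 5100.3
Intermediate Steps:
d(H, n) = √(7 + n)
55*(d(5, -4) + 91) = 55*(√(7 - 4) + 91) = 55*(√3 + 91) = 55*(91 + √3) = 5005 + 55*√3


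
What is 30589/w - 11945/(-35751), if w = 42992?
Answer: 1607126779/1537006992 ≈ 1.0456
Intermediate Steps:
30589/w - 11945/(-35751) = 30589/42992 - 11945/(-35751) = 30589*(1/42992) - 11945*(-1/35751) = 30589/42992 + 11945/35751 = 1607126779/1537006992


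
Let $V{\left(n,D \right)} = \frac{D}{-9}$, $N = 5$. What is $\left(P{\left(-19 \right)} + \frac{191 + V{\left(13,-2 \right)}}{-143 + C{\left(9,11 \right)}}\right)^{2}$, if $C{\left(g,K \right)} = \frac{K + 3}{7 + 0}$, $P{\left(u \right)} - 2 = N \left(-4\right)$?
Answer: $\frac{603340969}{1610361} \approx 374.66$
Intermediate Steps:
$V{\left(n,D \right)} = - \frac{D}{9}$ ($V{\left(n,D \right)} = D \left(- \frac{1}{9}\right) = - \frac{D}{9}$)
$P{\left(u \right)} = -18$ ($P{\left(u \right)} = 2 + 5 \left(-4\right) = 2 - 20 = -18$)
$C{\left(g,K \right)} = \frac{3}{7} + \frac{K}{7}$ ($C{\left(g,K \right)} = \frac{3 + K}{7} = \left(3 + K\right) \frac{1}{7} = \frac{3}{7} + \frac{K}{7}$)
$\left(P{\left(-19 \right)} + \frac{191 + V{\left(13,-2 \right)}}{-143 + C{\left(9,11 \right)}}\right)^{2} = \left(-18 + \frac{191 - - \frac{2}{9}}{-143 + \left(\frac{3}{7} + \frac{1}{7} \cdot 11\right)}\right)^{2} = \left(-18 + \frac{191 + \frac{2}{9}}{-143 + \left(\frac{3}{7} + \frac{11}{7}\right)}\right)^{2} = \left(-18 + \frac{1721}{9 \left(-143 + 2\right)}\right)^{2} = \left(-18 + \frac{1721}{9 \left(-141\right)}\right)^{2} = \left(-18 + \frac{1721}{9} \left(- \frac{1}{141}\right)\right)^{2} = \left(-18 - \frac{1721}{1269}\right)^{2} = \left(- \frac{24563}{1269}\right)^{2} = \frac{603340969}{1610361}$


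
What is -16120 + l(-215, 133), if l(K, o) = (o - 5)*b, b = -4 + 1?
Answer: -16504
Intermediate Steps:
b = -3
l(K, o) = 15 - 3*o (l(K, o) = (o - 5)*(-3) = (-5 + o)*(-3) = 15 - 3*o)
-16120 + l(-215, 133) = -16120 + (15 - 3*133) = -16120 + (15 - 399) = -16120 - 384 = -16504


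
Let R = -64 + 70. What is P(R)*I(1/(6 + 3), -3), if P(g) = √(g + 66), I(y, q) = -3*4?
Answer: -72*√2 ≈ -101.82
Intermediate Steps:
I(y, q) = -12
R = 6
P(g) = √(66 + g)
P(R)*I(1/(6 + 3), -3) = √(66 + 6)*(-12) = √72*(-12) = (6*√2)*(-12) = -72*√2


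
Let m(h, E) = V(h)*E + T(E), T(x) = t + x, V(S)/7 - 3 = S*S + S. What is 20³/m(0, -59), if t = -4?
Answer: -4000/651 ≈ -6.1444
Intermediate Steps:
V(S) = 21 + 7*S + 7*S² (V(S) = 21 + 7*(S*S + S) = 21 + 7*(S² + S) = 21 + 7*(S + S²) = 21 + (7*S + 7*S²) = 21 + 7*S + 7*S²)
T(x) = -4 + x
m(h, E) = -4 + E + E*(21 + 7*h + 7*h²) (m(h, E) = (21 + 7*h + 7*h²)*E + (-4 + E) = E*(21 + 7*h + 7*h²) + (-4 + E) = -4 + E + E*(21 + 7*h + 7*h²))
20³/m(0, -59) = 20³/(-4 - 59 + 7*(-59)*(3 + 0 + 0²)) = 8000/(-4 - 59 + 7*(-59)*(3 + 0 + 0)) = 8000/(-4 - 59 + 7*(-59)*3) = 8000/(-4 - 59 - 1239) = 8000/(-1302) = 8000*(-1/1302) = -4000/651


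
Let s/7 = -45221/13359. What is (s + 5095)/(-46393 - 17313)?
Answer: -33873779/425524227 ≈ -0.079605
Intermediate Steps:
s = -316547/13359 (s = 7*(-45221/13359) = -316547/13359 ≈ -23.695)
(s + 5095)/(-46393 - 17313) = (-316547/13359 + 5095)/(-46393 - 17313) = (67747558/13359)/(-63706) = (67747558/13359)*(-1/63706) = -33873779/425524227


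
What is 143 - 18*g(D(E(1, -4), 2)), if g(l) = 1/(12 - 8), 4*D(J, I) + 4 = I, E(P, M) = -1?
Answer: 277/2 ≈ 138.50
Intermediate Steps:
D(J, I) = -1 + I/4
g(l) = ¼ (g(l) = 1/4 = ¼)
143 - 18*g(D(E(1, -4), 2)) = 143 - 18*¼ = 143 - 9/2 = 277/2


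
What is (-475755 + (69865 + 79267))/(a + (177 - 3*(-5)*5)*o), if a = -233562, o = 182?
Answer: 326623/187698 ≈ 1.7402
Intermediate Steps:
(-475755 + (69865 + 79267))/(a + (177 - 3*(-5)*5)*o) = (-475755 + (69865 + 79267))/(-233562 + (177 - 3*(-5)*5)*182) = (-475755 + 149132)/(-233562 + (177 + 15*5)*182) = -326623/(-233562 + (177 + 75)*182) = -326623/(-233562 + 252*182) = -326623/(-233562 + 45864) = -326623/(-187698) = -326623*(-1/187698) = 326623/187698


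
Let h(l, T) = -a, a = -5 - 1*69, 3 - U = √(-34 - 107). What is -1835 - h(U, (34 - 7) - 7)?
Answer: -1909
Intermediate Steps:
U = 3 - I*√141 (U = 3 - √(-34 - 107) = 3 - √(-141) = 3 - I*√141 ≈ 3.0 - 11.874*I)
a = -74 (a = -5 - 69 = -74)
h(l, T) = 74 (h(l, T) = -1*(-74) = 74)
-1835 - h(U, (34 - 7) - 7) = -1835 - 1*74 = -1835 - 74 = -1909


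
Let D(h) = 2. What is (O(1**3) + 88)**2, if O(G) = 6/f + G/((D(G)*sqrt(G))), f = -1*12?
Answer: 7744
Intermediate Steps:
f = -12
O(G) = -1/2 + sqrt(G)/2 (O(G) = 6/(-12) + G/((2*sqrt(G))) = 6*(-1/12) + G*(1/(2*sqrt(G))) = -1/2 + sqrt(G)/2)
(O(1**3) + 88)**2 = ((-1/2 + sqrt(1**3)/2) + 88)**2 = ((-1/2 + sqrt(1)/2) + 88)**2 = ((-1/2 + (1/2)*1) + 88)**2 = ((-1/2 + 1/2) + 88)**2 = (0 + 88)**2 = 88**2 = 7744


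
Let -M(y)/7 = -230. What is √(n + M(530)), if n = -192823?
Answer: I*√191213 ≈ 437.28*I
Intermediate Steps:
M(y) = 1610 (M(y) = -7*(-230) = 1610)
√(n + M(530)) = √(-192823 + 1610) = √(-191213) = I*√191213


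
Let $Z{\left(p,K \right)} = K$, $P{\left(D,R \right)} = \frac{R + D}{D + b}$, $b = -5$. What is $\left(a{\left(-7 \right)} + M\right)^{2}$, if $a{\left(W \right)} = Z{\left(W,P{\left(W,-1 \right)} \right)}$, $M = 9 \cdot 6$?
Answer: $\frac{26896}{9} \approx 2988.4$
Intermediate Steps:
$P{\left(D,R \right)} = \frac{D + R}{-5 + D}$ ($P{\left(D,R \right)} = \frac{R + D}{D - 5} = \frac{D + R}{-5 + D}$)
$M = 54$
$a{\left(W \right)} = \frac{-1 + W}{-5 + W}$ ($a{\left(W \right)} = \frac{W - 1}{-5 + W} = \frac{-1 + W}{-5 + W}$)
$\left(a{\left(-7 \right)} + M\right)^{2} = \left(\frac{-1 - 7}{-5 - 7} + 54\right)^{2} = \left(\frac{1}{-12} \left(-8\right) + 54\right)^{2} = \left(\left(- \frac{1}{12}\right) \left(-8\right) + 54\right)^{2} = \left(\frac{2}{3} + 54\right)^{2} = \left(\frac{164}{3}\right)^{2} = \frac{26896}{9}$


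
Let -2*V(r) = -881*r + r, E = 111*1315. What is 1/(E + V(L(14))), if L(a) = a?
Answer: 1/152125 ≈ 6.5735e-6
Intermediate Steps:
E = 145965
V(r) = 440*r (V(r) = -(-881*r + r)/2 = -(-440)*r = 440*r)
1/(E + V(L(14))) = 1/(145965 + 440*14) = 1/(145965 + 6160) = 1/152125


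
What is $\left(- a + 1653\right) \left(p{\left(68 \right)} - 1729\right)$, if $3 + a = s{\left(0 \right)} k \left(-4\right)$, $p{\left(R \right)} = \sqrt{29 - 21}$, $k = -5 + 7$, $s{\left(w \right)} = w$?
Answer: $-2863224 + 3312 \sqrt{2} \approx -2.8585 \cdot 10^{6}$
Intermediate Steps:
$k = 2$
$p{\left(R \right)} = 2 \sqrt{2}$ ($p{\left(R \right)} = \sqrt{8} = 2 \sqrt{2}$)
$a = -3$ ($a = -3 + 0 \cdot 2 \left(-4\right) = -3 + 0 \left(-4\right) = -3 + 0 = -3$)
$\left(- a + 1653\right) \left(p{\left(68 \right)} - 1729\right) = \left(\left(-1\right) \left(-3\right) + 1653\right) \left(2 \sqrt{2} - 1729\right) = \left(3 + 1653\right) \left(-1729 + 2 \sqrt{2}\right) = 1656 \left(-1729 + 2 \sqrt{2}\right) = -2863224 + 3312 \sqrt{2}$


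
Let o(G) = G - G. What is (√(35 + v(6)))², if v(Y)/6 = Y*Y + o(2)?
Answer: 251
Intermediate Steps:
o(G) = 0
v(Y) = 6*Y² (v(Y) = 6*(Y*Y + 0) = 6*(Y² + 0) = 6*Y²)
(√(35 + v(6)))² = (√(35 + 6*6²))² = (√(35 + 6*36))² = (√(35 + 216))² = (√251)² = 251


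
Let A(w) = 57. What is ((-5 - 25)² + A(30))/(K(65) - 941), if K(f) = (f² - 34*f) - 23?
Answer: 957/1051 ≈ 0.91056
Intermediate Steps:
K(f) = -23 + f² - 34*f
((-5 - 25)² + A(30))/(K(65) - 941) = ((-5 - 25)² + 57)/((-23 + 65² - 34*65) - 941) = ((-30)² + 57)/((-23 + 4225 - 2210) - 941) = (900 + 57)/(1992 - 941) = 957/1051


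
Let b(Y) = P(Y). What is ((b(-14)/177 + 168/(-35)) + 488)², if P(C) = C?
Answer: 182809263844/783225 ≈ 2.3341e+5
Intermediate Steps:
b(Y) = Y
((b(-14)/177 + 168/(-35)) + 488)² = ((-14/177 + 168/(-35)) + 488)² = ((-14*1/177 + 168*(-1/35)) + 488)² = ((-14/177 - 24/5) + 488)² = (-4318/885 + 488)² = (427562/885)² = 182809263844/783225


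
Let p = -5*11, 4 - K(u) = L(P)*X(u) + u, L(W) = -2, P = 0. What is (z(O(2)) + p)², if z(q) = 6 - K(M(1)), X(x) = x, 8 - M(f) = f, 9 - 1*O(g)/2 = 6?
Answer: 3600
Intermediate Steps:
O(g) = 6 (O(g) = 18 - 2*6 = 18 - 12 = 6)
M(f) = 8 - f
K(u) = 4 + u (K(u) = 4 - (-2*u + u) = 4 - (-1)*u = 4 + u)
z(q) = -5 (z(q) = 6 - (4 + (8 - 1*1)) = 6 - (4 + (8 - 1)) = 6 - (4 + 7) = 6 - 1*11 = 6 - 11 = -5)
p = -55
(z(O(2)) + p)² = (-5 - 55)² = (-60)² = 3600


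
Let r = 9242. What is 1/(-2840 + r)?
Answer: 1/6402 ≈ 0.00015620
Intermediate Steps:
1/(-2840 + r) = 1/(-2840 + 9242) = 1/6402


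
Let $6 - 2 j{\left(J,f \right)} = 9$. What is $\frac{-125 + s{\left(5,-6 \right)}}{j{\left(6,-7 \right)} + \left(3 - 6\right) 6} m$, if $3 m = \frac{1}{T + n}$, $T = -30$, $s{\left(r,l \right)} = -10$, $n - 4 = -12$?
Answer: $- \frac{15}{247} \approx -0.060729$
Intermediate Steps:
$n = -8$ ($n = 4 - 12 = -8$)
$j{\left(J,f \right)} = - \frac{3}{2}$ ($j{\left(J,f \right)} = 3 - \frac{9}{2} = - \frac{3}{2}$)
$m = - \frac{1}{114}$ ($m = \frac{1}{3 \left(-30 - 8\right)} = \frac{1}{3 \left(-38\right)} = \frac{1}{3} \left(- \frac{1}{38}\right) = - \frac{1}{114} \approx -0.0087719$)
$\frac{-125 + s{\left(5,-6 \right)}}{j{\left(6,-7 \right)} + \left(3 - 6\right) 6} m = \frac{-125 - 10}{- \frac{3}{2} + \left(3 - 6\right) 6} \left(- \frac{1}{114}\right) = - \frac{135}{- \frac{3}{2} - 18} \left(- \frac{1}{114}\right) = - \frac{135}{- \frac{39}{2}} \left(- \frac{1}{114}\right) = \left(-135\right) \left(- \frac{2}{39}\right) \left(- \frac{1}{114}\right) = \frac{90}{13} \left(- \frac{1}{114}\right) = - \frac{15}{247}$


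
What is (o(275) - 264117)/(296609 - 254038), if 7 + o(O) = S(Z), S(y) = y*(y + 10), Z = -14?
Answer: -264068/42571 ≈ -6.2030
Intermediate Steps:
S(y) = y*(10 + y)
o(O) = 49 (o(O) = -7 - 14*(10 - 14) = -7 - 14*(-4) = -7 + 56 = 49)
(o(275) - 264117)/(296609 - 254038) = (49 - 264117)/(296609 - 254038) = -264068/42571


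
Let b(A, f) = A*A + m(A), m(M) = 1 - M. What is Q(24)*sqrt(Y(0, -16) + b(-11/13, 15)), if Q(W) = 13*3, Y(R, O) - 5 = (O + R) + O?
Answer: 3*I*sqrt(4130) ≈ 192.8*I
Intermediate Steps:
b(A, f) = 1 + A**2 - A (b(A, f) = A*A + (1 - A) = A**2 + (1 - A) = 1 + A**2 - A)
Y(R, O) = 5 + R + 2*O (Y(R, O) = 5 + ((O + R) + O) = 5 + (R + 2*O) = 5 + R + 2*O)
Q(W) = 39
Q(24)*sqrt(Y(0, -16) + b(-11/13, 15)) = 39*sqrt((5 + 0 + 2*(-16)) + (1 + (-11/13)**2 - (-11)/13)) = 39*sqrt((5 + 0 - 32) + (1 + (-11*1/13)**2 - (-11)/13)) = 39*sqrt(-27 + (1 + (-11/13)**2 - 1*(-11/13))) = 39*sqrt(-27 + (1 + 121/169 + 11/13)) = 39*sqrt(-27 + 433/169) = 39*sqrt(-4130/169) = 39*(I*sqrt(4130)/13) = 3*I*sqrt(4130)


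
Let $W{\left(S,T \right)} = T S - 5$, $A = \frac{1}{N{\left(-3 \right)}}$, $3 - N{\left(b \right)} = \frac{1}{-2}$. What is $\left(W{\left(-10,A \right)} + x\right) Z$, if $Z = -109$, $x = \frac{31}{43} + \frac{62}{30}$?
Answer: $\frac{2494901}{4515} \approx 552.58$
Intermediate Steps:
$N{\left(b \right)} = \frac{7}{2}$ ($N{\left(b \right)} = 3 - \frac{1}{-2} = 3 - - \frac{1}{2} = 3 + \frac{1}{2} = \frac{7}{2}$)
$A = \frac{2}{7}$ ($A = \frac{1}{\frac{7}{2}} = \frac{2}{7} \approx 0.28571$)
$x = \frac{1798}{645}$ ($x = 31 \cdot \frac{1}{43} + 62 \cdot \frac{1}{30} = \frac{31}{43} + \frac{31}{15} = \frac{1798}{645} \approx 2.7876$)
$W{\left(S,T \right)} = -5 + S T$ ($W{\left(S,T \right)} = S T - 5 = -5 + S T$)
$\left(W{\left(-10,A \right)} + x\right) Z = \left(\left(-5 - \frac{20}{7}\right) + \frac{1798}{645}\right) \left(-109\right) = \left(- \frac{55}{7} + \frac{1798}{645}\right) \left(-109\right) = \left(- \frac{22889}{4515}\right) \left(-109\right) = \frac{2494901}{4515}$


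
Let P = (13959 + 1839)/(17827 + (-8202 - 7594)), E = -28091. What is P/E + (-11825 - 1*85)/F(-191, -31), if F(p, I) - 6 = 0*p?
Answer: -37749955161/19017607 ≈ -1985.0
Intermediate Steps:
F(p, I) = 6 (F(p, I) = 6 + 0*p = 6 + 0 = 6)
P = 5266/677 (P = 15798/(17827 - 15796) = 15798/2031 = 15798*(1/2031) = 5266/677 ≈ 7.7784)
P/E + (-11825 - 1*85)/F(-191, -31) = (5266/677)/(-28091) + (-11825 - 1*85)/6 = (5266/677)*(-1/28091) + (-11825 - 85)*(1/6) = -5266/19017607 - 11910*1/6 = -5266/19017607 - 1985 = -37749955161/19017607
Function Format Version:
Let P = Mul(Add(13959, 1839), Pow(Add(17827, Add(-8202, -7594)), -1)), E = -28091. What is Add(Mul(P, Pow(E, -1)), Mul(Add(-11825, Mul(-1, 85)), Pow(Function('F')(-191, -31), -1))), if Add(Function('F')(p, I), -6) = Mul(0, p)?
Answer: Rational(-37749955161, 19017607) ≈ -1985.0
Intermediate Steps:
Function('F')(p, I) = 6 (Function('F')(p, I) = Add(6, Mul(0, p)) = Add(6, 0) = 6)
P = Rational(5266, 677) (P = Mul(15798, Pow(Add(17827, -15796), -1)) = Mul(15798, Pow(2031, -1)) = Mul(15798, Rational(1, 2031)) = Rational(5266, 677) ≈ 7.7784)
Add(Mul(P, Pow(E, -1)), Mul(Add(-11825, Mul(-1, 85)), Pow(Function('F')(-191, -31), -1))) = Add(Mul(Rational(5266, 677), Pow(-28091, -1)), Mul(Add(-11825, Mul(-1, 85)), Pow(6, -1))) = Add(Mul(Rational(5266, 677), Rational(-1, 28091)), Mul(Add(-11825, -85), Rational(1, 6))) = Add(Rational(-5266, 19017607), Mul(-11910, Rational(1, 6))) = Add(Rational(-5266, 19017607), -1985) = Rational(-37749955161, 19017607)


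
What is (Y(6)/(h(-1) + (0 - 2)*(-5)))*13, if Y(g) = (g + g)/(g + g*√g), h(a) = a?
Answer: -26/45 + 26*√6/45 ≈ 0.83748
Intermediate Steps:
Y(g) = 2*g/(g + g^(3/2)) (Y(g) = (2*g)/(g + g^(3/2)) = 2*g/(g + g^(3/2)))
(Y(6)/(h(-1) + (0 - 2)*(-5)))*13 = ((2*6/(6 + 6^(3/2)))/(-1 + (0 - 2)*(-5)))*13 = ((2*6/(6 + 6*√6))/(-1 - 2*(-5)))*13 = ((12/(6 + 6*√6))/(-1 + 10))*13 = ((12/(6 + 6*√6))/9)*13 = ((12/(6 + 6*√6))*(⅑))*13 = (4/(3*(6 + 6*√6)))*13 = 52/(3*(6 + 6*√6))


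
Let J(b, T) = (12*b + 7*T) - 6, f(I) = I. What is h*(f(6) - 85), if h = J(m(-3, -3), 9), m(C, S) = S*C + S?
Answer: -10191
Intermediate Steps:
m(C, S) = S + C*S (m(C, S) = C*S + S = S + C*S)
J(b, T) = -6 + 7*T + 12*b (J(b, T) = (7*T + 12*b) - 6 = -6 + 7*T + 12*b)
h = 129 (h = -6 + 7*9 + 12*(-3*(1 - 3)) = -6 + 63 + 12*(-3*(-2)) = -6 + 63 + 12*6 = -6 + 63 + 72 = 129)
h*(f(6) - 85) = 129*(6 - 85) = 129*(-79) = -10191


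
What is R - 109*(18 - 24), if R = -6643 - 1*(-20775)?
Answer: 14786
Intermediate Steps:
R = 14132 (R = -6643 + 20775 = 14132)
R - 109*(18 - 24) = 14132 - 109*(18 - 24) = 14132 - 109*(-6) = 14132 - 1*(-654) = 14132 + 654 = 14786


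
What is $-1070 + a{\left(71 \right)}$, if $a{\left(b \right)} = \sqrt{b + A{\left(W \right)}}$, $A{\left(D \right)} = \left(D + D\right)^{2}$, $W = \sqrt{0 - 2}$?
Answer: $-1070 + 3 \sqrt{7} \approx -1062.1$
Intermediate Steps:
$W = i \sqrt{2}$ ($W = \sqrt{-2} = i \sqrt{2} \approx 1.4142 i$)
$A{\left(D \right)} = 4 D^{2}$ ($A{\left(D \right)} = \left(2 D\right)^{2} = 4 D^{2}$)
$a{\left(b \right)} = \sqrt{-8 + b}$ ($a{\left(b \right)} = \sqrt{b + 4 \left(i \sqrt{2}\right)^{2}} = \sqrt{b + 4 \left(-2\right)} = \sqrt{b - 8} = \sqrt{-8 + b}$)
$-1070 + a{\left(71 \right)} = -1070 + \sqrt{-8 + 71} = -1070 + \sqrt{63} = -1070 + 3 \sqrt{7}$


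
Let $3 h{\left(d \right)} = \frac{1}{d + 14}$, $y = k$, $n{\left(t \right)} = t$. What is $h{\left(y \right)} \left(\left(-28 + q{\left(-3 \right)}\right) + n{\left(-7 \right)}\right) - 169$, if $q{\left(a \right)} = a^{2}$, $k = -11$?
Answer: $- \frac{1547}{9} \approx -171.89$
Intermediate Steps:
$y = -11$
$h{\left(d \right)} = \frac{1}{3 \left(14 + d\right)}$ ($h{\left(d \right)} = \frac{1}{3 \left(d + 14\right)} = \frac{1}{3 \left(14 + d\right)}$)
$h{\left(y \right)} \left(\left(-28 + q{\left(-3 \right)}\right) + n{\left(-7 \right)}\right) - 169 = \frac{1}{3 \left(14 - 11\right)} \left(\left(-28 + \left(-3\right)^{2}\right) - 7\right) - 169 = \frac{1}{3 \cdot 3} \left(\left(-28 + 9\right) - 7\right) - 169 = \frac{1}{3} \cdot \frac{1}{3} \left(-19 - 7\right) - 169 = \frac{1}{9} \left(-26\right) - 169 = - \frac{26}{9} - 169 = - \frac{1547}{9}$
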